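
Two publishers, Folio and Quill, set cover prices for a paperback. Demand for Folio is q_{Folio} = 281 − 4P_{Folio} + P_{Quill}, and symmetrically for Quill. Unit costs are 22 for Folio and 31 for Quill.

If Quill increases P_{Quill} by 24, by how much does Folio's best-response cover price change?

3

Folio's profit: π = (P_{Folio} − 22)(281 − 4P_{Folio} + P_{Quill}).
∂π/∂P_{Folio} = 369 − 8P_{Folio} + P_{Quill} = 0 ⇒ P_{Folio} = 46.125 + 0.125P_{Quill}.
The reaction-function slope is 0.125, so a 24-unit rise in P_{Quill} moves P_{Folio} by 0.125 × 24 = 3. Folio's best response rises — the actions are strategic complements.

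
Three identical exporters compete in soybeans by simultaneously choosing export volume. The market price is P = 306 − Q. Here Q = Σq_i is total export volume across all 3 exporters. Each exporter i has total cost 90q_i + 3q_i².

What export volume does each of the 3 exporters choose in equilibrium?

A representative exporter's profit is π_i = q_i(306 − Q) − 90q_i − 3q_i², with Q = q_i + Σ_{j≠i} q_j.
First-order condition: 216 − 8q_i − Σ_{j≠i} q_j = 0.
In a symmetric equilibrium every exporter chooses the same q, so Σ_{j≠i} q_j = 2q. The condition becomes 216 − 10q = 0, giving q = 216/10 = 21.6.

21.6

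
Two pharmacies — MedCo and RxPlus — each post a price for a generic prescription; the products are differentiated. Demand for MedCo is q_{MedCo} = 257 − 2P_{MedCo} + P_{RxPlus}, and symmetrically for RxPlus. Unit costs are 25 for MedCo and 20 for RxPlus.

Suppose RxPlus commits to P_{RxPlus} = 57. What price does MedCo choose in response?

91

MedCo's profit: π = (P_{MedCo} − 25)(257 − 2P_{MedCo} + P_{RxPlus}).
∂π/∂P_{MedCo} = 307 − 4P_{MedCo} + P_{RxPlus} = 0 ⇒ P_{MedCo} = 76.75 + 0.25P_{RxPlus}.
At P_{RxPlus} = 57: P_{MedCo} = 76.75 + 0.25·57 = 91.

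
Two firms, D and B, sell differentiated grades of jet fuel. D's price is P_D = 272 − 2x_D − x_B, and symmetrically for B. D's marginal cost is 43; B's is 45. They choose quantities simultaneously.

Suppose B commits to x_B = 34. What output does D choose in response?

Firm D's profit: π = x_D(272 − 2x_D − x_B) − 43x_D.
∂π/∂x_D = 229 − 4x_D − x_B = 0 ⇒ x_D = 57.25 − 0.25x_B.
At x_B = 34: x_D = 57.25 − 0.25·34 = 48.75.

48.75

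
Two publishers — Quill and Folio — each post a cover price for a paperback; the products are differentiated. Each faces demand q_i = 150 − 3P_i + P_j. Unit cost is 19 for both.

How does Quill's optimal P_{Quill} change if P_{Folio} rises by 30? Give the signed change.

Quill's profit: π = (P_{Quill} − 19)(150 − 3P_{Quill} + P_{Folio}).
∂π/∂P_{Quill} = 207 − 6P_{Quill} + P_{Folio} = 0 ⇒ P_{Quill} = 34.5 + (1/6)P_{Folio}.
The reaction-function slope is 1/6, so a 30-unit rise in P_{Folio} moves P_{Quill} by 1/6 × 30 = 5. Quill's best response rises — the actions are strategic complements.

5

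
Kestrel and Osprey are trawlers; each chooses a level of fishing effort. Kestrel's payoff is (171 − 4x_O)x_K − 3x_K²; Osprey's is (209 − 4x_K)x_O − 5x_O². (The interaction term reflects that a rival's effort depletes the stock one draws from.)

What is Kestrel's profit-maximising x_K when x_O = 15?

18.5

Expanding Kestrel's payoff: 171x_K − 4x_Ox_K − 3x_K².
∂π/∂x_K = 171 − 4x_O − 6x_K = 0, so x_K = 28.5 − (2/3)x_O.
At x_O = 15: x_K = 28.5 − (2/3)·15 = 18.5.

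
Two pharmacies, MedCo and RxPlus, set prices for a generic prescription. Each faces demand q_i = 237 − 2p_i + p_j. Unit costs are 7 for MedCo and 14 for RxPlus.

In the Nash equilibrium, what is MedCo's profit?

12043.52

MedCo's profit: π = (p_{MedCo} − 7)(237 − 2p_{MedCo} + p_{RxPlus}).
∂π/∂p_{MedCo} = 251 − 4p_{MedCo} + p_{RxPlus} = 0 ⇒ p_{MedCo} = 62.75 + 0.25p_{RxPlus}.
Similarly p_{RxPlus} = 66.25 + 0.25p_{MedCo}.
Plugging p_{RxPlus} into MedCo's best response: p_{MedCo} = 62.75 + 0.25(66.25 + 0.25p_{MedCo}) ⇒ 0.9375p_{MedCo} = 79.3125, so p_{MedCo} = 84.6.
Then p_{RxPlus} = 66.25 + 0.25·84.6 = 87.4.
q_{MedCo} = 237 − 2·84.6 + 87.4 = 155.2.
Profit = (84.6 − 7)·155.2 = 12043.52.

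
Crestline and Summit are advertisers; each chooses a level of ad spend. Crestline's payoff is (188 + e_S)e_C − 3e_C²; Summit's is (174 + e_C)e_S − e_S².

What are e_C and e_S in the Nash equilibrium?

50, 112

Expanding Crestline's payoff: 188e_C + e_Se_C − 3e_C².
∂π/∂e_C = 188 + e_S − 6e_C = 0, so e_C = 94/3 + (1/6)e_S.
Likewise for Summit: e_S = 87 + 0.5e_C.
Plugging e_S into Crestline's best response: e_C = 94/3 + (1/6)(87 + 0.5e_C) ⇒ (11/12)e_C = 275/6, so e_C = 50.
Then e_S = 87 + 0.5·50 = 112.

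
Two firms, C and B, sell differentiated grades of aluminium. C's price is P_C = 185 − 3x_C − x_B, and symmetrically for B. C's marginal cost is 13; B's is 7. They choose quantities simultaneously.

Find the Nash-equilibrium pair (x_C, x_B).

24.4, 25.6

Firm C's profit: π = x_C(185 − 3x_C − x_B) − 13x_C.
∂π/∂x_C = 172 − 6x_C − x_B = 0 ⇒ x_C = 86/3 − (1/6)x_B.
Similarly x_B = 89/3 − (1/6)x_C.
Plugging x_B into C's best response: x_C = 86/3 − (1/6)(89/3 − (1/6)x_C) ⇒ (35/36)x_C = 427/18, so x_C = 24.4.
Then x_B = 89/3 − (1/6)·24.4 = 25.6.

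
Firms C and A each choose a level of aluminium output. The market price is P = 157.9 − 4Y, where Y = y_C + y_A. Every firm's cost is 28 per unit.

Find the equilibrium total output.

21.65

Firm C's profit: π = y_C(157.9 − 4(y_C + y_A)) − 28y_C.
∂π/∂y_C = 129.9 − 8y_C − 4y_A = 0, so y_C = 16.2375 − 0.5y_A.
Setting y_C = y_A in the reaction function: y_C = 16.2375 − 0.5y_C, so y_C = 16.2375 / 1.5 = 10.825.
Total output: 10.825 + 10.825 = 21.65.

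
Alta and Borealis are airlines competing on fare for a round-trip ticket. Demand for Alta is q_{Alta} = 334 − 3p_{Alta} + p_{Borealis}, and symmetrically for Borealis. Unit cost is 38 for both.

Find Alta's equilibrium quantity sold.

154.8

Alta's profit: π = (p_{Alta} − 38)(334 − 3p_{Alta} + p_{Borealis}).
∂π/∂p_{Alta} = 448 − 6p_{Alta} + p_{Borealis} = 0 ⇒ p_{Alta} = 224/3 + (1/6)p_{Borealis}.
Setting p_{Alta} = p_{Borealis} in the reaction function: p_{Alta} = 224/3 + (1/6)p_{Alta}, so p_{Alta} = (224/3) / (5/6) = 89.6.
q_{Alta} = 334 − 3·89.6 + 89.6 = 154.8.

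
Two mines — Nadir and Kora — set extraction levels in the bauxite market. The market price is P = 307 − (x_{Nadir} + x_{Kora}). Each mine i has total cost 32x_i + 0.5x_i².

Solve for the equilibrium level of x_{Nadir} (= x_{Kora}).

Mine Nadir's profit: π = x_{Nadir}(307 − (x_{Nadir} + x_{Kora})) − 32x_{Nadir} − 0.5x_{Nadir}².
∂π/∂x_{Nadir} = 275 − 3x_{Nadir} − x_{Kora} = 0, so x_{Nadir} = 275/3 − (1/3)x_{Kora}.
By symmetry x_{Kora} = x_{Nadir}; substituting into the reaction function, (4/3)x_{Nadir} = 275/3 and x_{Nadir} = 68.75.

68.75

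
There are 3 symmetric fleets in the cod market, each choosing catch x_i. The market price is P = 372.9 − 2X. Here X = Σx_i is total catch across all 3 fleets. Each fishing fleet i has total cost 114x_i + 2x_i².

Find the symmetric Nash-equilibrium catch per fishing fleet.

A representative fishing fleet's profit is π_i = x_i(372.9 − 2X) − 114x_i − 2x_i², with X = x_i + Σ_{j≠i} x_j.
First-order condition: 258.9 − 8x_i − 2Σ_{j≠i} x_j = 0.
In a symmetric equilibrium every fishing fleet chooses the same x, so Σ_{j≠i} x_j = 2x. The condition becomes 258.9 − 12x = 0, giving x = 258.9/12 = 21.575.

21.575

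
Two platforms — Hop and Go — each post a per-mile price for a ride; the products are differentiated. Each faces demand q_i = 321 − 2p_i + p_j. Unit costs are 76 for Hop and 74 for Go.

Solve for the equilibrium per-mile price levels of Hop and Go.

Hop's profit: π = (p_{Hop} − 76)(321 − 2p_{Hop} + p_{Go}).
∂π/∂p_{Hop} = 473 − 4p_{Hop} + p_{Go} = 0 ⇒ p_{Hop} = 118.25 + 0.25p_{Go}.
Similarly p_{Go} = 117.25 + 0.25p_{Hop}.
Solving the two reaction functions simultaneously: (1 − (0.25)(0.25))p_{Hop} = 118.25 + 0.25·117.25, so 0.9375p_{Hop} = 147.5625 and p_{Hop} = 157.4.
Then p_{Go} = 117.25 + 0.25·157.4 = 156.6.

157.4, 156.6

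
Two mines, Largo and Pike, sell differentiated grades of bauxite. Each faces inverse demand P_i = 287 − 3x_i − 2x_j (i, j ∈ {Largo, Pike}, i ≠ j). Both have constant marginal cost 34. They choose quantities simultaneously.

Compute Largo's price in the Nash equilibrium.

Mine Largo's profit: π = x_{Largo}(287 − 3x_{Largo} − 2x_{Pike}) − 34x_{Largo}.
∂π/∂x_{Largo} = 253 − 6x_{Largo} − 2x_{Pike} = 0 ⇒ x_{Largo} = 253/6 − (1/3)x_{Pike}.
Setting x_{Largo} = x_{Pike} in the reaction function: x_{Largo} = 253/6 − (1/3)x_{Largo}, so x_{Largo} = (253/6) / (4/3) = 31.625.
P_{Largo} = 287 − 3·31.625 − 2·31.625 = 128.875.

128.875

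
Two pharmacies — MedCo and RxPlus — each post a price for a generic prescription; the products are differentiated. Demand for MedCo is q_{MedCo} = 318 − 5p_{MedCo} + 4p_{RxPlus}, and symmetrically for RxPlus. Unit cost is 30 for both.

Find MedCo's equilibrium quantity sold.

240

MedCo's profit: π = (p_{MedCo} − 30)(318 − 5p_{MedCo} + 4p_{RxPlus}).
∂π/∂p_{MedCo} = 468 − 10p_{MedCo} + 4p_{RxPlus} = 0 ⇒ p_{MedCo} = 46.8 + 0.4p_{RxPlus}.
The game is symmetric, so in equilibrium p_{RxPlus} = p_{MedCo}: the reaction function gives 0.6p_{MedCo} = 46.8, hence p_{MedCo} = 78.
q_{MedCo} = 318 − 5·78 + 4·78 = 240.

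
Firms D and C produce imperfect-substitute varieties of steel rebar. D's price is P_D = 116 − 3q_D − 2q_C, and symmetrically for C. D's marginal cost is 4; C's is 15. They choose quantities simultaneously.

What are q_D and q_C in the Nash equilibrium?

14.6875, 11.9375

Firm D's profit: π = q_D(116 − 3q_D − 2q_C) − 4q_D.
∂π/∂q_D = 112 − 6q_D − 2q_C = 0 ⇒ q_D = 56/3 − (1/3)q_C.
Similarly q_C = 101/6 − (1/3)q_D.
Solving the two reaction functions simultaneously: (1 − (−1/3)(−1/3))q_D = 56/3 − (1/3)·(101/6), so (8/9)q_D = 235/18 and q_D = 14.6875.
Then q_C = 101/6 − (1/3)·14.6875 = 11.9375.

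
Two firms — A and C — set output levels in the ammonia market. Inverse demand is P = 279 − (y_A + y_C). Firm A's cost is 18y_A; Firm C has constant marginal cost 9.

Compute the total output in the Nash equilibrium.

Firm A's profit: π = y_A(279 − (y_A + y_C)) − 18y_A.
∂π/∂y_A = 261 − 2y_A − y_C = 0, so y_A = 130.5 − 0.5y_C.
By the same steps for C: y_C = 135 − 0.5y_A.
Substituting the second reaction function into the first: y_A = 130.5 − 0.5(135 − 0.5y_A), which gives 0.75y_A = 63 ⇒ y_A = 84.
Then y_C = 135 − 0.5·84 = 93.
Total output: 84 + 93 = 177.

177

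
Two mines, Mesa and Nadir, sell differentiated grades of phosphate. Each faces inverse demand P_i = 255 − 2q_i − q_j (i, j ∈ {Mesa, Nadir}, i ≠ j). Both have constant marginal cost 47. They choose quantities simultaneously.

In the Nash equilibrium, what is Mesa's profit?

Mine Mesa's profit: π = q_{Mesa}(255 − 2q_{Mesa} − q_{Nadir}) − 47q_{Mesa}.
∂π/∂q_{Mesa} = 208 − 4q_{Mesa} − q_{Nadir} = 0 ⇒ q_{Mesa} = 52 − 0.25q_{Nadir}.
Setting q_{Mesa} = q_{Nadir} in the reaction function: q_{Mesa} = 52 − 0.25q_{Mesa}, so q_{Mesa} = 52 / 1.25 = 41.6.
P_{Mesa} = 255 − 2·41.6 − 41.6 = 130.2.
Profit = (130.2 − 47)·41.6 = 3461.12.

3461.12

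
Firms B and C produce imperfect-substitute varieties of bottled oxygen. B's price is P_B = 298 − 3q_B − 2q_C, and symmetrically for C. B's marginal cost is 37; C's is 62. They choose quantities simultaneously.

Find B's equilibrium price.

139.5625

Firm B's profit: π = q_B(298 − 3q_B − 2q_C) − 37q_B.
∂π/∂q_B = 261 − 6q_B − 2q_C = 0 ⇒ q_B = 43.5 − (1/3)q_C.
Similarly q_C = 118/3 − (1/3)q_B.
Plugging q_C into B's best response: q_B = 43.5 − (1/3)(118/3 − (1/3)q_B) ⇒ (8/9)q_B = 547/18, so q_B = 34.1875.
Then q_C = 118/3 − (1/3)·34.1875 = 27.9375.
P_B = 298 − 3·34.1875 − 2·27.9375 = 139.5625.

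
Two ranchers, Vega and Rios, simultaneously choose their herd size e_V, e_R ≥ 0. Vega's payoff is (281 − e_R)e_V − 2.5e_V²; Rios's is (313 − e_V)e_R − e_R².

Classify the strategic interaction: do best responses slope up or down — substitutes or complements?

strategic substitutes

Expanding Vega's payoff: 281e_V − e_Re_V − 2.5e_V².
∂π/∂e_V = 281 − e_R − 5e_V = 0, so e_V = 56.2 − 0.2e_R.
The best-response slope de_V/de_R = −0.2 < 0: the reaction function is downward-sloping, so the choices are strategic substitutes.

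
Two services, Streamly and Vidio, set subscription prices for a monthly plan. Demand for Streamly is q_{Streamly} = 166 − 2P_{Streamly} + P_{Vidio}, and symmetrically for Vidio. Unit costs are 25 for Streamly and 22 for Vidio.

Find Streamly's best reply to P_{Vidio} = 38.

Streamly's profit: π = (P_{Streamly} − 25)(166 − 2P_{Streamly} + P_{Vidio}).
∂π/∂P_{Streamly} = 216 − 4P_{Streamly} + P_{Vidio} = 0 ⇒ P_{Streamly} = 54 + 0.25P_{Vidio}.
At P_{Vidio} = 38: P_{Streamly} = 54 + 0.25·38 = 63.5.

63.5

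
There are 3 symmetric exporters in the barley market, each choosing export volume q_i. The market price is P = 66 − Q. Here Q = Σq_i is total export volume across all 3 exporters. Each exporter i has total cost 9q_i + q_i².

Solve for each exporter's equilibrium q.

9.5

A representative exporter's profit is π_i = q_i(66 − Q) − 9q_i − q_i², with Q = q_i + Σ_{j≠i} q_j.
First-order condition: 57 − 4q_i − Σ_{j≠i} q_j = 0.
Imposing symmetry (q_j = q for all j) turns Σ_{j≠i} q_j into 2q, so 57 = 6q and q = 9.5.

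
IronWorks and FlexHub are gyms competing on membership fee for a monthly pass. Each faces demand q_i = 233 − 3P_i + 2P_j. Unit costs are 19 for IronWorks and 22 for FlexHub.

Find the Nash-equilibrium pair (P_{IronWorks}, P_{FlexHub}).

73.0625, 74.1875

IronWorks's profit: π = (P_{IronWorks} − 19)(233 − 3P_{IronWorks} + 2P_{FlexHub}).
∂π/∂P_{IronWorks} = 290 − 6P_{IronWorks} + 2P_{FlexHub} = 0 ⇒ P_{IronWorks} = 145/3 + (1/3)P_{FlexHub}.
Similarly P_{FlexHub} = 299/6 + (1/3)P_{IronWorks}.
Plugging P_{FlexHub} into IronWorks's best response: P_{IronWorks} = 145/3 + (1/3)(299/6 + (1/3)P_{IronWorks}) ⇒ (8/9)P_{IronWorks} = 1169/18, so P_{IronWorks} = 73.0625.
Then P_{FlexHub} = 299/6 + (1/3)·73.0625 = 74.1875.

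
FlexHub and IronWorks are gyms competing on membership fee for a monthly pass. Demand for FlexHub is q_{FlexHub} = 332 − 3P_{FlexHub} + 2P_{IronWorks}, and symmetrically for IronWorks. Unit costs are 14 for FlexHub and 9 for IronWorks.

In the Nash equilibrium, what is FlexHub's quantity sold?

FlexHub's profit: π = (P_{FlexHub} − 14)(332 − 3P_{FlexHub} + 2P_{IronWorks}).
∂π/∂P_{FlexHub} = 374 − 6P_{FlexHub} + 2P_{IronWorks} = 0 ⇒ P_{FlexHub} = 187/3 + (1/3)P_{IronWorks}.
Similarly P_{IronWorks} = 359/6 + (1/3)P_{FlexHub}.
Substituting the second reaction function into the first: P_{FlexHub} = 187/3 + (1/3)(359/6 + (1/3)P_{FlexHub}), which gives (8/9)P_{FlexHub} = 1481/18 ⇒ P_{FlexHub} = 92.5625.
Then P_{IronWorks} = 359/6 + (1/3)·92.5625 = 90.6875.
q_{FlexHub} = 332 − 3·92.5625 + 2·90.6875 = 235.6875.

235.6875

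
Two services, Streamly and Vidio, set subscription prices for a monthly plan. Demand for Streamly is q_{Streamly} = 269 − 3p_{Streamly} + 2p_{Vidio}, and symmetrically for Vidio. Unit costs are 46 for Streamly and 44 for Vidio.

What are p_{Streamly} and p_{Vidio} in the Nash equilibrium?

Streamly's profit: π = (p_{Streamly} − 46)(269 − 3p_{Streamly} + 2p_{Vidio}).
∂π/∂p_{Streamly} = 407 − 6p_{Streamly} + 2p_{Vidio} = 0 ⇒ p_{Streamly} = 407/6 + (1/3)p_{Vidio}.
Similarly p_{Vidio} = 401/6 + (1/3)p_{Streamly}.
Plugging p_{Vidio} into Streamly's best response: p_{Streamly} = 407/6 + (1/3)(401/6 + (1/3)p_{Streamly}) ⇒ (8/9)p_{Streamly} = 811/9, so p_{Streamly} = 101.375.
Then p_{Vidio} = 401/6 + (1/3)·101.375 = 100.625.

101.375, 100.625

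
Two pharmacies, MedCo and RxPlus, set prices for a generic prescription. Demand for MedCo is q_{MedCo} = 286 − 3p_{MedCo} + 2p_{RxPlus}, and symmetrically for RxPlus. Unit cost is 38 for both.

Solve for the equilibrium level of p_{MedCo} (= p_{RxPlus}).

100

MedCo's profit: π = (p_{MedCo} − 38)(286 − 3p_{MedCo} + 2p_{RxPlus}).
∂π/∂p_{MedCo} = 400 − 6p_{MedCo} + 2p_{RxPlus} = 0 ⇒ p_{MedCo} = 200/3 + (1/3)p_{RxPlus}.
The game is symmetric, so in equilibrium p_{RxPlus} = p_{MedCo}: the reaction function gives (2/3)p_{MedCo} = 200/3, hence p_{MedCo} = 100.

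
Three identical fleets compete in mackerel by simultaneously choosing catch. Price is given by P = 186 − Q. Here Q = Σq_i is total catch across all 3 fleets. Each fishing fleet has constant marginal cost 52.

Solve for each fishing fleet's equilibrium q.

33.5

A representative fishing fleet's profit is π_i = q_i(186 − Q) − 52q_i, with Q = q_i + Σ_{j≠i} q_j.
First-order condition: 134 − 2q_i − Σ_{j≠i} q_j = 0.
Imposing symmetry (q_j = q for all j) turns Σ_{j≠i} q_j into 2q, so 134 = 4q and q = 33.5.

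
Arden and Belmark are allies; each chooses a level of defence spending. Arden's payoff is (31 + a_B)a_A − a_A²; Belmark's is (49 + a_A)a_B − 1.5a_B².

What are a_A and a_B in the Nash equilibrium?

Expanding Arden's payoff: 31a_A + a_Ba_A − a_A².
∂π/∂a_A = 31 + a_B − 2a_A = 0, so a_A = 15.5 + 0.5a_B.
Likewise for Belmark: a_B = 49/3 + (1/3)a_A.
Plugging a_B into Arden's best response: a_A = 15.5 + 0.5(49/3 + (1/3)a_A) ⇒ (5/6)a_A = 71/3, so a_A = 28.4.
Then a_B = 49/3 + (1/3)·28.4 = 25.8.

28.4, 25.8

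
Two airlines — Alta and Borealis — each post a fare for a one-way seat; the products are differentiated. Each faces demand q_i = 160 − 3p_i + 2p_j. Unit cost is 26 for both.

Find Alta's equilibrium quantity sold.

100.5

Alta's profit: π = (p_{Alta} − 26)(160 − 3p_{Alta} + 2p_{Borealis}).
∂π/∂p_{Alta} = 238 − 6p_{Alta} + 2p_{Borealis} = 0 ⇒ p_{Alta} = 119/3 + (1/3)p_{Borealis}.
By symmetry p_{Borealis} = p_{Alta}; substituting into the reaction function, (2/3)p_{Alta} = 119/3 and p_{Alta} = 59.5.
q_{Alta} = 160 − 3·59.5 + 2·59.5 = 100.5.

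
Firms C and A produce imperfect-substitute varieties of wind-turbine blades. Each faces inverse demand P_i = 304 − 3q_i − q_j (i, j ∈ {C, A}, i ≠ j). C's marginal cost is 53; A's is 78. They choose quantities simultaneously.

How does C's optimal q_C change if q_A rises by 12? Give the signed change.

Firm C's profit: π = q_C(304 − 3q_C − q_A) − 53q_C.
∂π/∂q_C = 251 − 6q_C − q_A = 0 ⇒ q_C = 251/6 − (1/6)q_A.
The reaction-function slope is −1/6, so a 12-unit rise in q_A moves q_C by −1/6 × 12 = −2. C's best response falls — the actions are strategic substitutes.

-2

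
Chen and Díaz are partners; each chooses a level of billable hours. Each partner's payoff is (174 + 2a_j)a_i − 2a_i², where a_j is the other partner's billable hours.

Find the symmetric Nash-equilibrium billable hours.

Chen's payoff is (174 + 2a_D)a_C − 2a_C².
∂π/∂a_C = 174 + 2a_D − 4a_C = 0, so a_C = 43.5 + 0.5a_D.
By symmetry a_D = a_C; substituting into the reaction function, 0.5a_C = 43.5 and a_C = 87.

87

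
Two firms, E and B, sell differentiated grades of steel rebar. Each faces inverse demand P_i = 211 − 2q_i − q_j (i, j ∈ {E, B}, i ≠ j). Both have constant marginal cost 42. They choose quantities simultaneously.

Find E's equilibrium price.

109.6

Firm E's profit: π = q_E(211 − 2q_E − q_B) − 42q_E.
∂π/∂q_E = 169 − 4q_E − q_B = 0 ⇒ q_E = 42.25 − 0.25q_B.
Setting q_E = q_B in the reaction function: q_E = 42.25 − 0.25q_E, so q_E = 42.25 / 1.25 = 33.8.
P_E = 211 − 2·33.8 − 33.8 = 109.6.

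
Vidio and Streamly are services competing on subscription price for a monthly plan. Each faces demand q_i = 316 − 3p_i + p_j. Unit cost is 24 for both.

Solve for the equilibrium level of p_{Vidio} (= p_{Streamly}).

Vidio's profit: π = (p_{Vidio} − 24)(316 − 3p_{Vidio} + p_{Streamly}).
∂π/∂p_{Vidio} = 388 − 6p_{Vidio} + p_{Streamly} = 0 ⇒ p_{Vidio} = 194/3 + (1/6)p_{Streamly}.
By symmetry p_{Streamly} = p_{Vidio}; substituting into the reaction function, (5/6)p_{Vidio} = 194/3 and p_{Vidio} = 77.6.

77.6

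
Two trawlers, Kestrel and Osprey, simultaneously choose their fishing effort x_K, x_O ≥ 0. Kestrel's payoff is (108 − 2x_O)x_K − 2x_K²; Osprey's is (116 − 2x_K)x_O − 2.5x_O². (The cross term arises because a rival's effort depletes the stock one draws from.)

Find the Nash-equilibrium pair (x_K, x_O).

19.25, 15.5

Expanding Kestrel's payoff: 108x_K − 2x_Ox_K − 2x_K².
∂π/∂x_K = 108 − 2x_O − 4x_K = 0, so x_K = 27 − 0.5x_O.
Likewise for Osprey: x_O = 23.2 − 0.4x_K.
Plugging x_O into Kestrel's best response: x_K = 27 − 0.5(23.2 − 0.4x_K) ⇒ 0.8x_K = 15.4, so x_K = 19.25.
Then x_O = 23.2 − 0.4·19.25 = 15.5.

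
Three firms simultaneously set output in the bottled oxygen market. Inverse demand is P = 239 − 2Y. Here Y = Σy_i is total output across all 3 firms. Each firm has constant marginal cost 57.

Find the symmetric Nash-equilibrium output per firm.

22.75

A representative firm's profit is π_i = y_i(239 − 2Y) − 57y_i, with Y = y_i + Σ_{j≠i} y_j.
First-order condition: 182 − 4y_i − 2Σ_{j≠i} y_j = 0.
In a symmetric equilibrium every firm chooses the same y, so Σ_{j≠i} y_j = 2y. The condition becomes 182 − 8y = 0, giving y = 182/8 = 22.75.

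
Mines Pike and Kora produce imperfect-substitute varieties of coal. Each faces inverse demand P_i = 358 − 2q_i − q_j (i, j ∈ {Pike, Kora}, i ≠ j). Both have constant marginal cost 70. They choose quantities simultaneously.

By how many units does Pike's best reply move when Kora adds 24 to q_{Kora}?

Mine Pike's profit: π = q_{Pike}(358 − 2q_{Pike} − q_{Kora}) − 70q_{Pike}.
∂π/∂q_{Pike} = 288 − 4q_{Pike} − q_{Kora} = 0 ⇒ q_{Pike} = 72 − 0.25q_{Kora}.
The reaction-function slope is −0.25, so a 24-unit rise in q_{Kora} moves q_{Pike} by −0.25 × 24 = −6. Pike's best response falls — the actions are strategic substitutes.

-6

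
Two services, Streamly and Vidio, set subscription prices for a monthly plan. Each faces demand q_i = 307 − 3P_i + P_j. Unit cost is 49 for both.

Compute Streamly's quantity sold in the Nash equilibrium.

Streamly's profit: π = (P_{Streamly} − 49)(307 − 3P_{Streamly} + P_{Vidio}).
∂π/∂P_{Streamly} = 454 − 6P_{Streamly} + P_{Vidio} = 0 ⇒ P_{Streamly} = 227/3 + (1/6)P_{Vidio}.
The game is symmetric, so in equilibrium P_{Vidio} = P_{Streamly}: the reaction function gives (5/6)P_{Streamly} = 227/3, hence P_{Streamly} = 90.8.
q_{Streamly} = 307 − 3·90.8 + 90.8 = 125.4.

125.4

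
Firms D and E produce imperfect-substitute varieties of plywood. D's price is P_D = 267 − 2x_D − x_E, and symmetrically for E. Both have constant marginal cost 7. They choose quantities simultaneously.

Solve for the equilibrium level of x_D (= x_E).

52

Firm D's profit: π = x_D(267 − 2x_D − x_E) − 7x_D.
∂π/∂x_D = 260 − 4x_D − x_E = 0 ⇒ x_D = 65 − 0.25x_E.
Setting x_D = x_E in the reaction function: x_D = 65 − 0.25x_D, so x_D = 65 / 1.25 = 52.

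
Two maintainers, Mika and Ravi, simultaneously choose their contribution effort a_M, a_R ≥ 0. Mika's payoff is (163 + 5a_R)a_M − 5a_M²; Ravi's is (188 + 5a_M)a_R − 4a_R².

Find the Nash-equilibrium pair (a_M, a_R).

Expanding Mika's payoff: 163a_M + 5a_Ra_M − 5a_M².
∂π/∂a_M = 163 + 5a_R − 10a_M = 0, so a_M = 16.3 + 0.5a_R.
Likewise for Ravi: a_R = 23.5 + 0.625a_M.
Solving the two reaction functions simultaneously: (1 − (0.5)(0.625))a_M = 16.3 + 0.5·23.5, so 0.6875a_M = 28.05 and a_M = 40.8.
Then a_R = 23.5 + 0.625·40.8 = 49.

40.8, 49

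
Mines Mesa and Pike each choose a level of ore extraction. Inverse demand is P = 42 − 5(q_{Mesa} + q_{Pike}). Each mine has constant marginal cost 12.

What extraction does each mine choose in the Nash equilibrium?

2

Mine Mesa's profit: π = q_{Mesa}(42 − 5(q_{Mesa} + q_{Pike})) − 12q_{Mesa}.
∂π/∂q_{Mesa} = 30 − 10q_{Mesa} − 5q_{Pike} = 0, so q_{Mesa} = 3 − 0.5q_{Pike}.
By symmetry q_{Pike} = q_{Mesa}; substituting into the reaction function, 1.5q_{Mesa} = 3 and q_{Mesa} = 2.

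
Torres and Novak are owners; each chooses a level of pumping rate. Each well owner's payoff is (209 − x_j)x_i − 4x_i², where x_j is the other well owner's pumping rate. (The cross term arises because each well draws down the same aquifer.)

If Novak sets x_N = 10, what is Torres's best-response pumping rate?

24.875

Torres's payoff is (209 − x_N)x_T − 4x_T².
∂π/∂x_T = 209 − x_N − 8x_T = 0, so x_T = 26.125 − 0.125x_N.
At x_N = 10: x_T = 26.125 − 0.125·10 = 24.875.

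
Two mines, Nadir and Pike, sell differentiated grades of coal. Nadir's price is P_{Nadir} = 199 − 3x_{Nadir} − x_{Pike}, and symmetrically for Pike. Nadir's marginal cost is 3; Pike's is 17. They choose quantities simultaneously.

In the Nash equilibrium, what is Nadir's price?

Mine Nadir's profit: π = x_{Nadir}(199 − 3x_{Nadir} − x_{Pike}) − 3x_{Nadir}.
∂π/∂x_{Nadir} = 196 − 6x_{Nadir} − x_{Pike} = 0 ⇒ x_{Nadir} = 98/3 − (1/6)x_{Pike}.
Similarly x_{Pike} = 91/3 − (1/6)x_{Nadir}.
Plugging x_{Pike} into Nadir's best response: x_{Nadir} = 98/3 − (1/6)(91/3 − (1/6)x_{Nadir}) ⇒ (35/36)x_{Nadir} = 497/18, so x_{Nadir} = 28.4.
Then x_{Pike} = 91/3 − (1/6)·28.4 = 25.6.
P_{Nadir} = 199 − 3·28.4 − 25.6 = 88.2.

88.2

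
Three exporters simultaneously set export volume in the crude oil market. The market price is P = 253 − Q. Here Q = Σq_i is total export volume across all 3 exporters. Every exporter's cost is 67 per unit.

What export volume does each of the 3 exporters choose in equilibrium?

A representative exporter's profit is π_i = q_i(253 − Q) − 67q_i, with Q = q_i + Σ_{j≠i} q_j.
First-order condition: 186 − 2q_i − Σ_{j≠i} q_j = 0.
In a symmetric equilibrium every exporter chooses the same q, so Σ_{j≠i} q_j = 2q. The condition becomes 186 − 4q = 0, giving q = 186/4 = 46.5.

46.5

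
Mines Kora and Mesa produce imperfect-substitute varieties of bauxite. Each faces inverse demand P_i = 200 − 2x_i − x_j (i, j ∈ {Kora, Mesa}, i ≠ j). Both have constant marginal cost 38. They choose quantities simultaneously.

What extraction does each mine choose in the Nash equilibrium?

Mine Kora's profit: π = x_{Kora}(200 − 2x_{Kora} − x_{Mesa}) − 38x_{Kora}.
∂π/∂x_{Kora} = 162 − 4x_{Kora} − x_{Mesa} = 0 ⇒ x_{Kora} = 40.5 − 0.25x_{Mesa}.
By symmetry x_{Mesa} = x_{Kora}; substituting into the reaction function, 1.25x_{Kora} = 40.5 and x_{Kora} = 32.4.

32.4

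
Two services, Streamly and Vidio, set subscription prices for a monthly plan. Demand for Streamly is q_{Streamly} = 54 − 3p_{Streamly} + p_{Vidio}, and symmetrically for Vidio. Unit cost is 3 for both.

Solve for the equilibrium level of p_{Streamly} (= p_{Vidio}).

12.6

Streamly's profit: π = (p_{Streamly} − 3)(54 − 3p_{Streamly} + p_{Vidio}).
∂π/∂p_{Streamly} = 63 − 6p_{Streamly} + p_{Vidio} = 0 ⇒ p_{Streamly} = 10.5 + (1/6)p_{Vidio}.
By symmetry p_{Vidio} = p_{Streamly}; substituting into the reaction function, (5/6)p_{Streamly} = 10.5 and p_{Streamly} = 12.6.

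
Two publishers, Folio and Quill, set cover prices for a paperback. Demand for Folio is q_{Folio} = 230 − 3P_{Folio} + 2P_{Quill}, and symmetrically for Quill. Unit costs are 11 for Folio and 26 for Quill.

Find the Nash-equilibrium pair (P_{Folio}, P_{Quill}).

68.5625, 74.1875

Folio's profit: π = (P_{Folio} − 11)(230 − 3P_{Folio} + 2P_{Quill}).
∂π/∂P_{Folio} = 263 − 6P_{Folio} + 2P_{Quill} = 0 ⇒ P_{Folio} = 263/6 + (1/3)P_{Quill}.
Similarly P_{Quill} = 154/3 + (1/3)P_{Folio}.
Substituting the second reaction function into the first: P_{Folio} = 263/6 + (1/3)(154/3 + (1/3)P_{Folio}), which gives (8/9)P_{Folio} = 1097/18 ⇒ P_{Folio} = 68.5625.
Then P_{Quill} = 154/3 + (1/3)·68.5625 = 74.1875.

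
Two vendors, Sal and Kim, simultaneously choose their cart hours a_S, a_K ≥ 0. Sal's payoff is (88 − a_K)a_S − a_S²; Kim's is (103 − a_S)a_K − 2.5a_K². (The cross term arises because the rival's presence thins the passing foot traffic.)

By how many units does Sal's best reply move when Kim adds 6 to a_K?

-3

Expanding Sal's payoff: 88a_S − a_Ka_S − a_S².
∂π/∂a_S = 88 − a_K − 2a_S = 0, so a_S = 44 − 0.5a_K.
The reaction-function slope is −0.5, so a 6-unit rise in a_K moves a_S by −0.5 × 6 = −3. Sal's best response falls — the actions are strategic substitutes.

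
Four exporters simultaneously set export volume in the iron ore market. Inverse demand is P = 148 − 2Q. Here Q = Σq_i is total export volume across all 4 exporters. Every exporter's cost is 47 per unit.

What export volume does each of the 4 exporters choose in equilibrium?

A representative exporter's profit is π_i = q_i(148 − 2Q) − 47q_i, with Q = q_i + Σ_{j≠i} q_j.
First-order condition: 101 − 4q_i − 2Σ_{j≠i} q_j = 0.
Imposing symmetry (q_j = q for all j) turns Σ_{j≠i} q_j into 3q, so 101 = 10q and q = 10.1.

10.1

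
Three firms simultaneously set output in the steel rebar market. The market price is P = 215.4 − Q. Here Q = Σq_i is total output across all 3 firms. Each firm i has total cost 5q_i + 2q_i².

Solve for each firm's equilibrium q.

A representative firm's profit is π_i = q_i(215.4 − Q) − 5q_i − 2q_i², with Q = q_i + Σ_{j≠i} q_j.
First-order condition: 210.4 − 6q_i − Σ_{j≠i} q_j = 0.
In a symmetric equilibrium every firm chooses the same q, so Σ_{j≠i} q_j = 2q. The condition becomes 210.4 − 8q = 0, giving q = 210.4/8 = 26.3.

26.3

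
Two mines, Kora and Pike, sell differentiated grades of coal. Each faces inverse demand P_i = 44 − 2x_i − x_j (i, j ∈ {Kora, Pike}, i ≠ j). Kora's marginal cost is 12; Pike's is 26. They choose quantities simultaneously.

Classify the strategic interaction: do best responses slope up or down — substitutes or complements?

Mine Kora's profit: π = x_{Kora}(44 − 2x_{Kora} − x_{Pike}) − 12x_{Kora}.
∂π/∂x_{Kora} = 32 − 4x_{Kora} − x_{Pike} = 0 ⇒ x_{Kora} = 8 − 0.25x_{Pike}.
The best-response slope dx_{Kora}/dx_{Pike} = −0.25 < 0: the reaction function is downward-sloping, so the choices are strategic substitutes.

strategic substitutes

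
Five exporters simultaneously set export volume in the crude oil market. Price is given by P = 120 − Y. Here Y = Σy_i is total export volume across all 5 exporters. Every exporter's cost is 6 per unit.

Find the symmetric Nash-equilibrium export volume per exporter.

A representative exporter's profit is π_i = y_i(120 − Y) − 6y_i, with Y = y_i + Σ_{j≠i} y_j.
First-order condition: 114 − 2y_i − Σ_{j≠i} y_j = 0.
With identical exporters, set every y_j = y: then 114 − 2y − 4y = 0, i.e. y = 114/6 = 19.

19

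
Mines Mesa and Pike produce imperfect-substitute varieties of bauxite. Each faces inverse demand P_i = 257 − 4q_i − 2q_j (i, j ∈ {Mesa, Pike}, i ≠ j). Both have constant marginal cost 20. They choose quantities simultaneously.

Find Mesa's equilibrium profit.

Mine Mesa's profit: π = q_{Mesa}(257 − 4q_{Mesa} − 2q_{Pike}) − 20q_{Mesa}.
∂π/∂q_{Mesa} = 237 − 8q_{Mesa} − 2q_{Pike} = 0 ⇒ q_{Mesa} = 29.625 − 0.25q_{Pike}.
By symmetry q_{Pike} = q_{Mesa}; substituting into the reaction function, 1.25q_{Mesa} = 29.625 and q_{Mesa} = 23.7.
P_{Mesa} = 257 − 4·23.7 − 2·23.7 = 114.8.
Profit = (114.8 − 20)·23.7 = 2246.76.

2246.76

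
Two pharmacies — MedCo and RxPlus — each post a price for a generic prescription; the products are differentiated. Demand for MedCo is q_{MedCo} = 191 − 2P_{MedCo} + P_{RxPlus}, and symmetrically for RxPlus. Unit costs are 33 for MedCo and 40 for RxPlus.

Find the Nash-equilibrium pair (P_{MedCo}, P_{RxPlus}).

MedCo's profit: π = (P_{MedCo} − 33)(191 − 2P_{MedCo} + P_{RxPlus}).
∂π/∂P_{MedCo} = 257 − 4P_{MedCo} + P_{RxPlus} = 0 ⇒ P_{MedCo} = 64.25 + 0.25P_{RxPlus}.
Similarly P_{RxPlus} = 67.75 + 0.25P_{MedCo}.
Substituting the second reaction function into the first: P_{MedCo} = 64.25 + 0.25(67.75 + 0.25P_{MedCo}), which gives 0.9375P_{MedCo} = 81.1875 ⇒ P_{MedCo} = 86.6.
Then P_{RxPlus} = 67.75 + 0.25·86.6 = 89.4.

86.6, 89.4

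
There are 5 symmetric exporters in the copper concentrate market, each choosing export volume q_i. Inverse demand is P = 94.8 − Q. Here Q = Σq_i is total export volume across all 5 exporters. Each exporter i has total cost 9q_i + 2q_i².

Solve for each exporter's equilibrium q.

8.58

A representative exporter's profit is π_i = q_i(94.8 − Q) − 9q_i − 2q_i², with Q = q_i + Σ_{j≠i} q_j.
First-order condition: 85.8 − 6q_i − Σ_{j≠i} q_j = 0.
With identical exporters, set every q_j = q: then 85.8 − 6q − 4q = 0, i.e. q = 85.8/10 = 8.58.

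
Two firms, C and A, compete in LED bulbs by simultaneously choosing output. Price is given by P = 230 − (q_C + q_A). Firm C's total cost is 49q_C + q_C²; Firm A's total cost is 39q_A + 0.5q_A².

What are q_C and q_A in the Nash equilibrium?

32, 53

Firm C's profit: π = q_C(230 − (q_C + q_A)) − 49q_C − q_C².
∂π/∂q_C = 181 − 4q_C − q_A = 0, so q_C = 45.25 − 0.25q_A.
For A: ∂π/∂q_A = 191 − 3q_A − q_C = 0 ⇒ q_A = 191/3 − (1/3)q_C.
Substituting the second reaction function into the first: q_C = 45.25 − 0.25(191/3 − (1/3)q_C), which gives (11/12)q_C = 88/3 ⇒ q_C = 32.
Then q_A = 191/3 − (1/3)·32 = 53.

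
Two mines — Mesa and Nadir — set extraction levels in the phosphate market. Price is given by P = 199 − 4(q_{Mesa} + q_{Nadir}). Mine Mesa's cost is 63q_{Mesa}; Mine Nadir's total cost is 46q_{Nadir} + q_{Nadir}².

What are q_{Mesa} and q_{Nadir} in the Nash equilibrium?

Mine Mesa's profit: π = q_{Mesa}(199 − 4(q_{Mesa} + q_{Nadir})) − 63q_{Mesa}.
∂π/∂q_{Mesa} = 136 − 8q_{Mesa} − 4q_{Nadir} = 0, so q_{Mesa} = 17 − 0.5q_{Nadir}.
For Nadir: ∂π/∂q_{Nadir} = 153 − 10q_{Nadir} − 4q_{Mesa} = 0 ⇒ q_{Nadir} = 15.3 − 0.4q_{Mesa}.
Plugging q_{Nadir} into Mesa's best response: q_{Mesa} = 17 − 0.5(15.3 − 0.4q_{Mesa}) ⇒ 0.8q_{Mesa} = 9.35, so q_{Mesa} = 11.6875.
Then q_{Nadir} = 15.3 − 0.4·11.6875 = 10.625.

11.6875, 10.625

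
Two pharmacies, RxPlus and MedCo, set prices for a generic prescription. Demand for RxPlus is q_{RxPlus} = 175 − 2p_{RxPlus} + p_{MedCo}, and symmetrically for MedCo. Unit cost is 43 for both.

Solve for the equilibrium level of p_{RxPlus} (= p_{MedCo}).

RxPlus's profit: π = (p_{RxPlus} − 43)(175 − 2p_{RxPlus} + p_{MedCo}).
∂π/∂p_{RxPlus} = 261 − 4p_{RxPlus} + p_{MedCo} = 0 ⇒ p_{RxPlus} = 65.25 + 0.25p_{MedCo}.
The game is symmetric, so in equilibrium p_{MedCo} = p_{RxPlus}: the reaction function gives 0.75p_{RxPlus} = 65.25, hence p_{RxPlus} = 87.

87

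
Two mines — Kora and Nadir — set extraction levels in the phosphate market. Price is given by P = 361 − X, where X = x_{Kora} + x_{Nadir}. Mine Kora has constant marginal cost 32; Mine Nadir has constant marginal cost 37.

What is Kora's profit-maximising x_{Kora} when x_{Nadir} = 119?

105

Mine Kora's profit: π = x_{Kora}(361 − (x_{Kora} + x_{Nadir})) − 32x_{Kora}.
∂π/∂x_{Kora} = 329 − 2x_{Kora} − x_{Nadir} = 0, so x_{Kora} = 164.5 − 0.5x_{Nadir}.
At x_{Nadir} = 119: x_{Kora} = 164.5 − 0.5·119 = 105.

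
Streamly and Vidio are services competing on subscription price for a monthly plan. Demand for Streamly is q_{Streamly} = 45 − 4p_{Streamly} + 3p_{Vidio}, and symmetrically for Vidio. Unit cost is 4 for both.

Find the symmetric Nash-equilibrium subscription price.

Streamly's profit: π = (p_{Streamly} − 4)(45 − 4p_{Streamly} + 3p_{Vidio}).
∂π/∂p_{Streamly} = 61 − 8p_{Streamly} + 3p_{Vidio} = 0 ⇒ p_{Streamly} = 7.625 + 0.375p_{Vidio}.
The game is symmetric, so in equilibrium p_{Vidio} = p_{Streamly}: the reaction function gives 0.625p_{Streamly} = 7.625, hence p_{Streamly} = 12.2.

12.2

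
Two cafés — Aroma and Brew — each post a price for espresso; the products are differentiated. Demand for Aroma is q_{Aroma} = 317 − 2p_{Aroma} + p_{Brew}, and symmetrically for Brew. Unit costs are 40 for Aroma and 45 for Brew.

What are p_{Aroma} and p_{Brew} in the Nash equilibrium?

133, 135

Aroma's profit: π = (p_{Aroma} − 40)(317 − 2p_{Aroma} + p_{Brew}).
∂π/∂p_{Aroma} = 397 − 4p_{Aroma} + p_{Brew} = 0 ⇒ p_{Aroma} = 99.25 + 0.25p_{Brew}.
Similarly p_{Brew} = 101.75 + 0.25p_{Aroma}.
Solving the two reaction functions simultaneously: (1 − (0.25)(0.25))p_{Aroma} = 99.25 + 0.25·101.75, so 0.9375p_{Aroma} = 124.6875 and p_{Aroma} = 133.
Then p_{Brew} = 101.75 + 0.25·133 = 135.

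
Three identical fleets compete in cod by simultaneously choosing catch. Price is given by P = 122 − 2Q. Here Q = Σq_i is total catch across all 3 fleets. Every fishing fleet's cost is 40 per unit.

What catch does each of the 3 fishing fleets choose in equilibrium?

10.25

A representative fishing fleet's profit is π_i = q_i(122 − 2Q) − 40q_i, with Q = q_i + Σ_{j≠i} q_j.
First-order condition: 82 − 4q_i − 2Σ_{j≠i} q_j = 0.
Imposing symmetry (q_j = q for all j) turns Σ_{j≠i} q_j into 2q, so 82 = 8q and q = 10.25.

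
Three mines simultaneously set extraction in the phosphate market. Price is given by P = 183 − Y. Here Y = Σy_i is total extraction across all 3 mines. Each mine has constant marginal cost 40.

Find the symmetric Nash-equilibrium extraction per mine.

35.75

A representative mine's profit is π_i = y_i(183 − Y) − 40y_i, with Y = y_i + Σ_{j≠i} y_j.
First-order condition: 143 − 2y_i − Σ_{j≠i} y_j = 0.
Imposing symmetry (y_j = y for all j) turns Σ_{j≠i} y_j into 2y, so 143 = 4y and y = 35.75.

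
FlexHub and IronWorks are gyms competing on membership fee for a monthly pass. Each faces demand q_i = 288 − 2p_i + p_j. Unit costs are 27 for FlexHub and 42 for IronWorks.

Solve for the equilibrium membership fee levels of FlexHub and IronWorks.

FlexHub's profit: π = (p_{FlexHub} − 27)(288 − 2p_{FlexHub} + p_{IronWorks}).
∂π/∂p_{FlexHub} = 342 − 4p_{FlexHub} + p_{IronWorks} = 0 ⇒ p_{FlexHub} = 85.5 + 0.25p_{IronWorks}.
Similarly p_{IronWorks} = 93 + 0.25p_{FlexHub}.
Plugging p_{IronWorks} into FlexHub's best response: p_{FlexHub} = 85.5 + 0.25(93 + 0.25p_{FlexHub}) ⇒ 0.9375p_{FlexHub} = 108.75, so p_{FlexHub} = 116.
Then p_{IronWorks} = 93 + 0.25·116 = 122.

116, 122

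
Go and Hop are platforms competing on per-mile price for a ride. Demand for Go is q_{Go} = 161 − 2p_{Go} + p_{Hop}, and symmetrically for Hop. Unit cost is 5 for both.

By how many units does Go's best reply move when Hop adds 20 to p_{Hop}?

Go's profit: π = (p_{Go} − 5)(161 − 2p_{Go} + p_{Hop}).
∂π/∂p_{Go} = 171 − 4p_{Go} + p_{Hop} = 0 ⇒ p_{Go} = 42.75 + 0.25p_{Hop}.
The reaction-function slope is 0.25, so a 20-unit rise in p_{Hop} moves p_{Go} by 0.25 × 20 = 5. Go's best response rises — the actions are strategic complements.

5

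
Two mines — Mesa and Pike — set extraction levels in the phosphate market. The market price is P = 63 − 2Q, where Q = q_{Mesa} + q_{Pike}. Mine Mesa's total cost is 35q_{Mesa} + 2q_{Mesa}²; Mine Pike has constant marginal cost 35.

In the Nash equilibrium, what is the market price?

47

Mine Mesa's profit: π = q_{Mesa}(63 − 2(q_{Mesa} + q_{Pike})) − 35q_{Mesa} − 2q_{Mesa}².
∂π/∂q_{Mesa} = 28 − 8q_{Mesa} − 2q_{Pike} = 0, so q_{Mesa} = 3.5 − 0.25q_{Pike}.
For Pike: ∂π/∂q_{Pike} = 28 − 4q_{Pike} − 2q_{Mesa} = 0 ⇒ q_{Pike} = 7 − 0.5q_{Mesa}.
Solving the two reaction functions simultaneously: (1 − (−0.25)(−0.5))q_{Mesa} = 3.5 − 0.25·7, so 0.875q_{Mesa} = 1.75 and q_{Mesa} = 2.
Then q_{Pike} = 7 − 0.5·2 = 6.
Equilibrium price: P = 63 − 2·8 = 47.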